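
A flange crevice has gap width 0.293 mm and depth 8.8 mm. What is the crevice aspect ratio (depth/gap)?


Aspect ratio = depth / gap
Ratio = 8.8 / 0.293 = 30.0

30.0


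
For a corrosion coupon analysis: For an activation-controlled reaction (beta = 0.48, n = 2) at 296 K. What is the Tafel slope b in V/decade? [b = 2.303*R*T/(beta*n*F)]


Apply the Tafel slope relation: b = 2.303*R*T/(beta*n*F)
Numerator: 2.303 * 8.314 * 296 = 5667.55
Denominator: 0.48 * 2 * 96485 = 92625.6
b = 5667.55 / 92625.6 = 0.061 V/decade

0.061 V/decade


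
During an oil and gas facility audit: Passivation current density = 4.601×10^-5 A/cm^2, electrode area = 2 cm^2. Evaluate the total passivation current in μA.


I = i_pass * A, then convert A → μA (×10^6)
I = 4.601×10^-5 * 2 * 10^6 = 92.02 μA

92.02 μA


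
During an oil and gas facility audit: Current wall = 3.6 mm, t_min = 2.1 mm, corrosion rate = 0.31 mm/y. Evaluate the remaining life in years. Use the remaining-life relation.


Apply the remaining-life relation: RL = (t_current − t_min) / CR
RL = (3.6 − 2.1) / 0.31 = 1.5 / 0.31 = 4.8 years

4.8 years


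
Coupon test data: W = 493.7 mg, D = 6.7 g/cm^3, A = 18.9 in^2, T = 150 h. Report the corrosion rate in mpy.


Apply the mpy weight-loss relation: CR = 534 * W / (D * A * T)
Numerator: 534 * 493.7 = 263635.8
Denominator: 6.7 * 18.9 * 150 = 18994.5
CR = 263635.8 / 18994.5 = 13.8796 mpy

13.8796 mpy


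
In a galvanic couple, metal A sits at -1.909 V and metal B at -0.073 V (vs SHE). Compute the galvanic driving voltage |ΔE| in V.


Driving voltage is the absolute potential difference.
|ΔE| = |-1.909 − (-0.073)| = 1.836 V

1.836 V


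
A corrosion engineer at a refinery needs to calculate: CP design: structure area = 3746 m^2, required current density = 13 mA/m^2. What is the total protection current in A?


I = area * current density, then convert mA → A (÷1000)
I = 3746 * 13 / 1000 = 48.7 A

48.7 A


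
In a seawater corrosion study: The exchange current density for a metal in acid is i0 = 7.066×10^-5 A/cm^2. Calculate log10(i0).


i0 = 7.066×10^-5 A/cm^2
log10(i0) = -4.151

-4.151


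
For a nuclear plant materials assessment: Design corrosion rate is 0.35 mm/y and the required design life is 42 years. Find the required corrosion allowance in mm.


Corrosion allowance = CR × design life
CA = 0.35 * 42 = 14.7 mm

14.7 mm


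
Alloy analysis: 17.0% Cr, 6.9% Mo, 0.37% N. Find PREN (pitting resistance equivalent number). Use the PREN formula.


Apply the PREN formula: PREN = Cr + 3.3*Mo + 16*N
PREN = 17.0 + 3.3*6.9 + 16*0.37
PREN = 17.0 + 22.77 + 5.92 = 45.69

45.69


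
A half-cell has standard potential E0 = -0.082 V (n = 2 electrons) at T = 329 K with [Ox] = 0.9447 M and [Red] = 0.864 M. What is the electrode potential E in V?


Apply the Nernst equation: E = E0 + (RT/nF)*ln([Ox]/[Red])
Step 1: RT/nF = 8.314*329/(2*96485) = 0.01417477 V
Step 2: [Ox]/[Red] = 0.9447/0.864 = 1.093403
Step 3: ln(1.093403) = 0.089295
Step 4: correction = 0.01417477 * 0.089295 = 0.001 V
E = -0.082 + 0.001 = -0.081 V

-0.081 V


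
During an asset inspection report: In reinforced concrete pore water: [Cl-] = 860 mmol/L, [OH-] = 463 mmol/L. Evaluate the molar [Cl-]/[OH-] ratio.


Threshold parameter = [Cl-] / [OH-] (molar basis; both in mmol/L, so units cancel)
Ratio = 860 / 463 = 1.86

1.86


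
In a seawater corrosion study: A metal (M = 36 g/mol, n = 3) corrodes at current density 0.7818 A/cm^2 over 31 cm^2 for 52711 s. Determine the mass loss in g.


Apply Faraday's law: m = i*A*t*M / (n*F)
Total charge passed Q = i*A*t = 0.7818*31*52711 = 1277493.2538 C
m = Q*M/(n*F) = 1277493.2538*36/(3*96485) = 158.884 g

158.884 g


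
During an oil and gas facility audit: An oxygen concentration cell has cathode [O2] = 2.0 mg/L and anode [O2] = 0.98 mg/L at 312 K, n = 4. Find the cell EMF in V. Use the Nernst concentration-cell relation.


Apply the Nernst concentration-cell relation: E = (RT/nF)*ln(C_cathode/C_anode)
RT/nF = 8.314*312/(4*96485) = 0.00672117 V
ln(2.0/0.98) = 0.71335
E = 0.00672117 * 0.71335 = 0.00479 V

0.00479 V


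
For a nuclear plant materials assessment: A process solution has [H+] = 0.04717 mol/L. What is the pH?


pH = −log10[H+]
pH = −log10(0.04717) = 1.33

1.33


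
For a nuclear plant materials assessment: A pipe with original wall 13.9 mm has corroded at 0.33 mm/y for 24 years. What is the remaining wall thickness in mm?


Remaining wall = original − CR × time
t = 13.9 − 0.33*24 = 13.9 − 7.92 = 5.98 mm

5.98 mm


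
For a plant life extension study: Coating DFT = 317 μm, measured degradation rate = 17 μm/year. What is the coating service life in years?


Service life = thickness / degradation rate
Life = 317 / 17 = 18.6 years

18.6 years


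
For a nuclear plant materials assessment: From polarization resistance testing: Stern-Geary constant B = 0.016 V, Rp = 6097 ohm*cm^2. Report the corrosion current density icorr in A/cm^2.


Apply the Stern-Geary relation: icorr = B / Rp
icorr = 0.016 / 6097 = 2.624×10^-6 A/cm^2

2.624×10^-6 A/cm^2


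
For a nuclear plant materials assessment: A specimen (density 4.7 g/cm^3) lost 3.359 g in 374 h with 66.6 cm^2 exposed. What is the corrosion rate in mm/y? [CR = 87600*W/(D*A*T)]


Apply the mm/y weight-loss relation: CR = 87600 * W / (D * A * T)
Numerator: 87600 * 3.359 = 294248.4
Denominator: 4.7 * 66.6 * 374 = 117069.48
CR = 294248.4 / 117069.48 = 2.513451 mm/y

2.513451 mm/y


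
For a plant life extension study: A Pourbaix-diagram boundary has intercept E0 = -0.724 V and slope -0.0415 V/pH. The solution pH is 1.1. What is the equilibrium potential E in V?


Apply the Pourbaix line equation: E = E0 + slope*pH
E = -0.724 + (-0.0415)*1.1 = -0.724 + (-0.04565) = -0.76965 V
Rounded to 4 decimal places: E = -0.7697 V

-0.7697 V


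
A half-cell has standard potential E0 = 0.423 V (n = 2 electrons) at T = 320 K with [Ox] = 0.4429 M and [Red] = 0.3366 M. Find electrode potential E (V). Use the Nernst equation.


Apply the Nernst equation: E = E0 + (RT/nF)*ln([Ox]/[Red])
Step 1: RT/nF = 8.314*320/(2*96485) = 0.01378701 V
Step 2: [Ox]/[Red] = 0.4429/0.3366 = 1.315805
Step 3: ln(1.315805) = 0.274449
Step 4: correction = 0.01378701 * 0.274449 = 0.004 V
E = 0.423 + 0.004 = 0.427 V

0.427 V


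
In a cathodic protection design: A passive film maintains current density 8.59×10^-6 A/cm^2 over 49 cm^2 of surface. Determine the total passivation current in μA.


I = i_pass * A, then convert A → μA (×10^6)
I = 8.59×10^-6 * 49 * 10^6 = 420.91 μA

420.91 μA


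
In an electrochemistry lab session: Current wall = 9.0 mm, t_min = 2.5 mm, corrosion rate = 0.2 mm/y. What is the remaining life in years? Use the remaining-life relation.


Apply the remaining-life relation: RL = (t_current − t_min) / CR
RL = (9.0 − 2.5) / 0.2 = 6.5 / 0.2 = 32.5 years

32.5 years


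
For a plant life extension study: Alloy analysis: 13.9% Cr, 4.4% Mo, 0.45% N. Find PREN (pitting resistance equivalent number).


Apply the PREN formula: PREN = Cr + 3.3*Mo + 16*N
PREN = 13.9 + 3.3*4.4 + 16*0.45
PREN = 13.9 + 14.52 + 7.2 = 35.62

35.62


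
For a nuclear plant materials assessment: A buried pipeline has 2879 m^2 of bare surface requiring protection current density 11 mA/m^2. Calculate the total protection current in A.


I = area * current density, then convert mA → A (÷1000)
I = 2879 * 11 / 1000 = 31.67 A

31.67 A


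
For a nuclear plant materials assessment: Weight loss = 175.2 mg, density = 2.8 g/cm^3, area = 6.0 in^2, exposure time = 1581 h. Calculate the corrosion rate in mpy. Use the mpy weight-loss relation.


Apply the mpy weight-loss relation: CR = 534 * W / (D * A * T)
Numerator: 534 * 175.2 = 93556.8
Denominator: 2.8 * 6.0 * 1581 = 26560.8
CR = 93556.8 / 26560.8 = 3.522 mpy

3.522 mpy


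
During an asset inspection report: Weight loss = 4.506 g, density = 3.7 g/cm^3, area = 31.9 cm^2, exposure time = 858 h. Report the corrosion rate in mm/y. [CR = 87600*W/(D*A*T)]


Apply the mm/y weight-loss relation: CR = 87600 * W / (D * A * T)
Numerator: 87600 * 4.506 = 394725.6
Denominator: 3.7 * 31.9 * 858 = 101269.74
CR = 394725.6 / 101269.74 = 3.8978 mm/y

3.8978 mm/y


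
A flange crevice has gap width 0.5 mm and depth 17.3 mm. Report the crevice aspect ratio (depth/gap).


Aspect ratio = depth / gap
Ratio = 17.3 / 0.5 = 34.6

34.6


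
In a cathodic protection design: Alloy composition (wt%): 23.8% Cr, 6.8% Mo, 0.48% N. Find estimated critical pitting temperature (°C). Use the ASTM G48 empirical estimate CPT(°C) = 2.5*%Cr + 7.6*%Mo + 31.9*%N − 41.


Apply the ASTM G48 empirical CPT estimate: CPT(°C) = 2.5*%Cr + 7.6*%Mo + 31.9*%N − 41
2.5*23.8 = 59.5; 7.6*6.8 = 51.68; 31.9*0.48 = 15.312
CPT = 59.5 + 51.68 + 15.312 − 41 = 85.492 °C
Rounded to 0.1 °C: CPT ≈ 85.5 °C

85.5 °C


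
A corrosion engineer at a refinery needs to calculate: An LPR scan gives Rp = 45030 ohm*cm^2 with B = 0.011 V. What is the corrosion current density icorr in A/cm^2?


Apply the Stern-Geary relation: icorr = B / Rp
icorr = 0.011 / 45030 = 2.443×10^-7 A/cm^2

2.443×10^-7 A/cm^2


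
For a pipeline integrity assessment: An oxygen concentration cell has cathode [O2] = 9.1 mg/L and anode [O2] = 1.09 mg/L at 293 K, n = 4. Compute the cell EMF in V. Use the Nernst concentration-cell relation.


Apply the Nernst concentration-cell relation: E = (RT/nF)*ln(C_cathode/C_anode)
RT/nF = 8.314*293/(4*96485) = 0.00631187 V
ln(9.1/1.09) = 2.1221
E = 0.00631187 * 2.1221 = 0.01339 V

0.01339 V


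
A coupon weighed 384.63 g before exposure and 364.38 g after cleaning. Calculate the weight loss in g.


Weight loss = initial − final
WL = 384.63 − 364.38 = 20.25 g

20.25 g


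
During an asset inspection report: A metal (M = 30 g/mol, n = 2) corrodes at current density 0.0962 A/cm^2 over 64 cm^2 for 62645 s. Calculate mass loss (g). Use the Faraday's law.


Apply Faraday's law: m = i*A*t*M / (n*F)
Total charge passed Q = i*A*t = 0.0962*64*62645 = 385692.736 C
m = Q*M/(n*F) = 385692.736*30/(2*96485) = 59.96156 g

59.96156 g


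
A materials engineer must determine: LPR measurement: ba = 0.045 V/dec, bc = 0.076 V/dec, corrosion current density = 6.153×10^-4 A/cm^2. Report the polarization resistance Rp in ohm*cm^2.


Apply the Stern-Geary equation: Rp = ba*bc / (2.303*icorr*(ba+bc))
ba*bc = 0.045*0.076 = 0.00342
ba+bc = 0.121; 2.303*icorr*(ba+bc) = 2.303*6.153×10^-4*0.121 = 1.7146134×10^-4
Rp = 0.00342 / 1.7146134×10^-4 = 19.95 ohm*cm^2

19.95 ohm*cm^2


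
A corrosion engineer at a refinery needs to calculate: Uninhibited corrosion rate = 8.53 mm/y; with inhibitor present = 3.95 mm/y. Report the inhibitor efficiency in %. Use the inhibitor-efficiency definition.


Apply the inhibitor-efficiency definition: IE = (CR_blank − CR_inh)/CR_blank × 100
IE = (8.53 − 3.95) / 8.53 × 100
IE = 4.58 / 8.53 × 100 = 53.7 %

53.7 %


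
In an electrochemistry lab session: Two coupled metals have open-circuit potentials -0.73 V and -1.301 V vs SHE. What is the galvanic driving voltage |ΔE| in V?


Driving voltage is the absolute potential difference.
|ΔE| = |-0.73 − (-1.301)| = 0.571 V

0.571 V


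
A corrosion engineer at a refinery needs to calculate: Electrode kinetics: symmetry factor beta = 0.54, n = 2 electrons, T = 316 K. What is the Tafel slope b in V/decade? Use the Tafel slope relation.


Apply the Tafel slope relation: b = 2.303*R*T/(beta*n*F)
Numerator: 2.303 * 8.314 * 316 = 6050.5
Denominator: 0.54 * 2 * 96485 = 104203.8
b = 6050.5 / 104203.8 = 0.058 V/decade

0.058 V/decade


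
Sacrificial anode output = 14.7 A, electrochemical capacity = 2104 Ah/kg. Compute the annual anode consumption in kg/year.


Annual consumption = current * hours per year / capacity
Rate = 14.7 * 8760 / 2104 = 61.2 kg/year

61.2 kg/year


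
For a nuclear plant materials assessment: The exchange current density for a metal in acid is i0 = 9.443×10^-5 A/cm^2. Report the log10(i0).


i0 = 9.443×10^-5 A/cm^2
log10(i0) = -4.025

-4.025


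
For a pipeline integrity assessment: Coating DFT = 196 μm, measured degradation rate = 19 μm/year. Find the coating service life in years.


Service life = thickness / degradation rate
Life = 196 / 19 = 10.3 years

10.3 years


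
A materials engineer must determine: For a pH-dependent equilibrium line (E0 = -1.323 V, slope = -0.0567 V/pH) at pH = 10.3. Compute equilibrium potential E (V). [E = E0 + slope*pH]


Apply the Pourbaix line equation: E = E0 + slope*pH
E = -1.323 + (-0.0567)*10.3 = -1.323 + (-0.58401) = -1.90701 V
Rounded to 3 decimal places: E = -1.907 V

-1.907 V


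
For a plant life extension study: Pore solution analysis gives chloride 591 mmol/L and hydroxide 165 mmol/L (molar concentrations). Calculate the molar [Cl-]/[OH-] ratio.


Threshold parameter = [Cl-] / [OH-] (molar basis; both in mmol/L, so units cancel)
Ratio = 591 / 165 = 3.58

3.58


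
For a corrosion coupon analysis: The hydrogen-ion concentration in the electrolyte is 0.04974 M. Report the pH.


pH = −log10[H+]
pH = −log10(0.04974) = 1.3

1.3


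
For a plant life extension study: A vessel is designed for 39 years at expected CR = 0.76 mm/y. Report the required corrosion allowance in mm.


Corrosion allowance = CR × design life
CA = 0.76 * 39 = 29.64 mm

29.64 mm


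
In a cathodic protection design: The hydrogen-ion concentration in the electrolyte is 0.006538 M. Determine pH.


pH = −log10[H+]
pH = −log10(0.006538) = 2.18

2.18


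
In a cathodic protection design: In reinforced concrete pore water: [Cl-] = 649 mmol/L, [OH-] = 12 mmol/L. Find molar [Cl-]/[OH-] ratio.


Threshold parameter = [Cl-] / [OH-] (molar basis; both in mmol/L, so units cancel)
Ratio = 649 / 12 = 54.08

54.08


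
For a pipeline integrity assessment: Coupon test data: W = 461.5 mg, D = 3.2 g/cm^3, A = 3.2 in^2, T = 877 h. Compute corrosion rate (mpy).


Apply the mpy weight-loss relation: CR = 534 * W / (D * A * T)
Numerator: 534 * 461.5 = 246441.0
Denominator: 3.2 * 3.2 * 877 = 8980.48
CR = 246441.0 / 8980.48 = 27.44185 mpy

27.44185 mpy


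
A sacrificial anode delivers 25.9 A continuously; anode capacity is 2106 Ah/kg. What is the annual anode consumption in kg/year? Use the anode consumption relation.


Annual consumption = current * hours per year / capacity
Rate = 25.9 * 8760 / 2106 = 107.7 kg/year

107.7 kg/year


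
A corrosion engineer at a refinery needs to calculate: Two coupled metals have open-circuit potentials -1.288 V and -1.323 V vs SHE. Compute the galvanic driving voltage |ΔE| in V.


Driving voltage is the absolute potential difference.
|ΔE| = |-1.288 − (-1.323)| = 0.035 V

0.035 V


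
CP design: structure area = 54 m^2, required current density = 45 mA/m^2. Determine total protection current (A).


I = area * current density, then convert mA → A (÷1000)
I = 54 * 45 / 1000 = 2.43 A

2.43 A


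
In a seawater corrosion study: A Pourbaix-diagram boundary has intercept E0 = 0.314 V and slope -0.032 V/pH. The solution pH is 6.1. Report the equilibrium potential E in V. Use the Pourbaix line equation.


Apply the Pourbaix line equation: E = E0 + slope*pH
E = 0.314 + (-0.032)*6.1 = 0.314 + (-0.1952) = 0.1188 V
Rounded to 3 decimal places: E = 0.119 V

0.119 V


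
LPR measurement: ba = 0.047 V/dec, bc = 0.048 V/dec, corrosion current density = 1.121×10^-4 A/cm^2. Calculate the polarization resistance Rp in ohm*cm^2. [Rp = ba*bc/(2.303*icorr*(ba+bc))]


Apply the Stern-Geary equation: Rp = ba*bc / (2.303*icorr*(ba+bc))
ba*bc = 0.047*0.048 = 0.002256
ba+bc = 0.095; 2.303*icorr*(ba+bc) = 2.303*1.121×10^-4*0.095 = 2.4525798×10^-5
Rp = 0.002256 / 2.4525798×10^-5 = 91.98 ohm*cm^2

91.98 ohm*cm^2


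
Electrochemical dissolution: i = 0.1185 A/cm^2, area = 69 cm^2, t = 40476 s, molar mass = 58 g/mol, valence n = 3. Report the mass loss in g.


Apply Faraday's law: m = i*A*t*M / (n*F)
Total charge passed Q = i*A*t = 0.1185*69*40476 = 330952.014 C
m = Q*M/(n*F) = 330952.014*58/(3*96485) = 66.315 g

66.315 g


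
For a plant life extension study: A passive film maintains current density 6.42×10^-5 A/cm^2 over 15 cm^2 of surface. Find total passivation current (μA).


I = i_pass * A, then convert A → μA (×10^6)
I = 6.42×10^-5 * 15 * 10^6 = 963.0 μA

963.0 μA


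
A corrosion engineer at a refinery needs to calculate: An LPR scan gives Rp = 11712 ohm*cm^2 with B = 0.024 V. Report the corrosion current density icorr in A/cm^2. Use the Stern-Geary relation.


Apply the Stern-Geary relation: icorr = B / Rp
icorr = 0.024 / 11712 = 2.049×10^-6 A/cm^2

2.049×10^-6 A/cm^2


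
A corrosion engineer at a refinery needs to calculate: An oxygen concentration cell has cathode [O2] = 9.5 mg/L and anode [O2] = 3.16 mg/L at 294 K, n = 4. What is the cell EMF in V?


Apply the Nernst concentration-cell relation: E = (RT/nF)*ln(C_cathode/C_anode)
RT/nF = 8.314*294/(4*96485) = 0.00633341 V
ln(9.5/3.16) = 1.10072
E = 0.00633341 * 1.10072 = 0.00697 V

0.00697 V


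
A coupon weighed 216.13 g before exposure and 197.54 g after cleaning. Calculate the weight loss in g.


Weight loss = initial − final
WL = 216.13 − 197.54 = 18.59 g

18.59 g


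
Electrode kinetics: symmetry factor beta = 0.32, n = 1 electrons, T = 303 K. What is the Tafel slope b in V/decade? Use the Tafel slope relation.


Apply the Tafel slope relation: b = 2.303*R*T/(beta*n*F)
Numerator: 2.303 * 8.314 * 303 = 5801.58
Denominator: 0.32 * 1 * 96485 = 30875.2
b = 5801.58 / 30875.2 = 0.188 V/decade

0.188 V/decade


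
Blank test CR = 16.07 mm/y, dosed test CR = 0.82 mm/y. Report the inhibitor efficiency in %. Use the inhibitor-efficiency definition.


Apply the inhibitor-efficiency definition: IE = (CR_blank − CR_inh)/CR_blank × 100
IE = (16.07 − 0.82) / 16.07 × 100
IE = 15.25 / 16.07 × 100 = 94.9 %

94.9 %


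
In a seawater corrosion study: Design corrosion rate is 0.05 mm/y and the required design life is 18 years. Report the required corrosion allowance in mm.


Corrosion allowance = CR × design life
CA = 0.05 * 18 = 0.9 mm

0.9 mm


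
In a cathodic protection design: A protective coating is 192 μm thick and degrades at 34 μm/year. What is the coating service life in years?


Service life = thickness / degradation rate
Life = 192 / 34 = 5.6 years

5.6 years


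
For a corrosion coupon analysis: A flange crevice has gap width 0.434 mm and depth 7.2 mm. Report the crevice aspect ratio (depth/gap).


Aspect ratio = depth / gap
Ratio = 7.2 / 0.434 = 16.6

16.6


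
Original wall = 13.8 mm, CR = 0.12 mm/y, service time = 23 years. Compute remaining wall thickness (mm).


Remaining wall = original − CR × time
t = 13.8 − 0.12*23 = 13.8 − 2.76 = 11.04 mm

11.04 mm


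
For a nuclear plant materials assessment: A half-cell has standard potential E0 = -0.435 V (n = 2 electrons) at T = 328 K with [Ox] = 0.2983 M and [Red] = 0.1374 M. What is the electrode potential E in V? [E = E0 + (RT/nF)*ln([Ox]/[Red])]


Apply the Nernst equation: E = E0 + (RT/nF)*ln([Ox]/[Red])
Step 1: RT/nF = 8.314*328/(2*96485) = 0.01413169 V
Step 2: [Ox]/[Red] = 0.2983/0.1374 = 2.171033
Step 3: ln(2.171033) = 0.775203
Step 4: correction = 0.01413169 * 0.775203 = 0.011 V
E = -0.435 + 0.011 = -0.424 V

-0.424 V


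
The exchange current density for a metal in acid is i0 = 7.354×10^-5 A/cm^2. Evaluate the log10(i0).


i0 = 7.354×10^-5 A/cm^2
log10(i0) = -4.133

-4.133


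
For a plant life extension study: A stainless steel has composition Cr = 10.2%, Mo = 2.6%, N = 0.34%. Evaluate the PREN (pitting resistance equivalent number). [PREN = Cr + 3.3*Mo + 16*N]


Apply the PREN formula: PREN = Cr + 3.3*Mo + 16*N
PREN = 10.2 + 3.3*2.6 + 16*0.34
PREN = 10.2 + 8.58 + 5.44 = 24.22

24.22


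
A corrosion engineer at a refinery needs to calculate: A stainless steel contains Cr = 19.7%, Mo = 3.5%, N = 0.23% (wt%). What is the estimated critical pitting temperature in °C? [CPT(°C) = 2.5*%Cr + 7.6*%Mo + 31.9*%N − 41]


Apply the ASTM G48 empirical CPT estimate: CPT(°C) = 2.5*%Cr + 7.6*%Mo + 31.9*%N − 41
2.5*19.7 = 49.25; 7.6*3.5 = 26.6; 31.9*0.23 = 7.337
CPT = 49.25 + 26.6 + 7.337 − 41 = 42.187 °C
Rounded to 0.1 °C: CPT ≈ 42.2 °C

42.2 °C


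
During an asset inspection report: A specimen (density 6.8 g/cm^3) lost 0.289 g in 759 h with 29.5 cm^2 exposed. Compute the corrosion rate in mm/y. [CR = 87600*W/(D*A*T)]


Apply the mm/y weight-loss relation: CR = 87600 * W / (D * A * T)
Numerator: 87600 * 0.289 = 25316.4
Denominator: 6.8 * 29.5 * 759 = 152255.4
CR = 25316.4 / 152255.4 = 0.1663 mm/y

0.1663 mm/y


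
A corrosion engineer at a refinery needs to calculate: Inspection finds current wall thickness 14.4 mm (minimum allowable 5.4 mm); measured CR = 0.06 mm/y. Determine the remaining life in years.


Apply the remaining-life relation: RL = (t_current − t_min) / CR
RL = (14.4 − 5.4) / 0.06 = 9.0 / 0.06 = 150.0 years

150.0 years


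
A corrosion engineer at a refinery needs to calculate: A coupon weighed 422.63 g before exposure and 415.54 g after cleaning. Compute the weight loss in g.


Weight loss = initial − final
WL = 422.63 − 415.54 = 7.09 g

7.09 g


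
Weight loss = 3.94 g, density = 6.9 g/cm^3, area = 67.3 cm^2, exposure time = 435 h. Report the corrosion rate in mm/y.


Apply the mm/y weight-loss relation: CR = 87600 * W / (D * A * T)
Numerator: 87600 * 3.94 = 345144.0
Denominator: 6.9 * 67.3 * 435 = 202000.95
CR = 345144.0 / 202000.95 = 1.708626 mm/y

1.708626 mm/y


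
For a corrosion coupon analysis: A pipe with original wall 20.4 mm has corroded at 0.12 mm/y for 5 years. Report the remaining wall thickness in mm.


Remaining wall = original − CR × time
t = 20.4 − 0.12*5 = 20.4 − 0.6 = 19.8 mm

19.8 mm


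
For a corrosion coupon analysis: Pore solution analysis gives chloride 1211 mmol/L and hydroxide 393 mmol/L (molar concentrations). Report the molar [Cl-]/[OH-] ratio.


Threshold parameter = [Cl-] / [OH-] (molar basis; both in mmol/L, so units cancel)
Ratio = 1211 / 393 = 3.08

3.08


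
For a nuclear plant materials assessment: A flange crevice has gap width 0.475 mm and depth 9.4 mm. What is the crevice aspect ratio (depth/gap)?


Aspect ratio = depth / gap
Ratio = 9.4 / 0.475 = 19.8

19.8


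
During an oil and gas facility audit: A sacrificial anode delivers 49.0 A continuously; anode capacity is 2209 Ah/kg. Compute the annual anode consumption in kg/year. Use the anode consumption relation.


Annual consumption = current * hours per year / capacity
Rate = 49.0 * 8760 / 2209 = 194.3 kg/year

194.3 kg/year


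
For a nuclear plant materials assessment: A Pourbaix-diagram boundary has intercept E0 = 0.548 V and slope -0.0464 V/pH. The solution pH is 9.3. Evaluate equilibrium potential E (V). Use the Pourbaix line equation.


Apply the Pourbaix line equation: E = E0 + slope*pH
E = 0.548 + (-0.0464)*9.3 = 0.548 + (-0.43152) = 0.11648 V
Rounded to 3 decimal places: E = 0.116 V

0.116 V


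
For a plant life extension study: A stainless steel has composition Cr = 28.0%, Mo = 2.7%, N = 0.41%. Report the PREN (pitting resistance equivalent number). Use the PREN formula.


Apply the PREN formula: PREN = Cr + 3.3*Mo + 16*N
PREN = 28.0 + 3.3*2.7 + 16*0.41
PREN = 28.0 + 8.91 + 6.56 = 43.47

43.47


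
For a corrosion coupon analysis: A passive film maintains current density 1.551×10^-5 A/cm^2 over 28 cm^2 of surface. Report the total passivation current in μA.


I = i_pass * A, then convert A → μA (×10^6)
I = 1.551×10^-5 * 28 * 10^6 = 434.28 μA

434.28 μA


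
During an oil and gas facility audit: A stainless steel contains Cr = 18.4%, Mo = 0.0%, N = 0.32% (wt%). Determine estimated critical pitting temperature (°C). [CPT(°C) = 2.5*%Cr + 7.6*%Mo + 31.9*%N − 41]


Apply the ASTM G48 empirical CPT estimate: CPT(°C) = 2.5*%Cr + 7.6*%Mo + 31.9*%N − 41
2.5*18.4 = 46; 7.6*0.0 = 0; 31.9*0.32 = 10.208
CPT = 46 + 0 + 10.208 − 41 = 15.208 °C
Rounded to 0.1 °C: CPT ≈ 15.2 °C

15.2 °C


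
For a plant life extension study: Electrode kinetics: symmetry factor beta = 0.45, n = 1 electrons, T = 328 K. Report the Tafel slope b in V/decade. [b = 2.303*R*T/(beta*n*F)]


Apply the Tafel slope relation: b = 2.303*R*T/(beta*n*F)
Numerator: 2.303 * 8.314 * 328 = 6280.26
Denominator: 0.45 * 1 * 96485 = 43418.25
b = 6280.26 / 43418.25 = 0.1446 V/decade

0.1446 V/decade


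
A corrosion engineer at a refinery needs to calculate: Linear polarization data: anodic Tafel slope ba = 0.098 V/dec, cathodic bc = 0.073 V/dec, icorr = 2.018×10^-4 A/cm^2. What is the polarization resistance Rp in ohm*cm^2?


Apply the Stern-Geary equation: Rp = ba*bc / (2.303*icorr*(ba+bc))
ba*bc = 0.098*0.073 = 0.007154
ba+bc = 0.171; 2.303*icorr*(ba+bc) = 2.303*2.018×10^-4*0.171 = 7.9471463×10^-5
Rp = 0.007154 / 7.9471463×10^-5 = 90.02 ohm*cm^2

90.02 ohm*cm^2


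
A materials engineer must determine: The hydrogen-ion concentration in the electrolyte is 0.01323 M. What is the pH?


pH = −log10[H+]
pH = −log10(0.01323) = 1.88

1.88


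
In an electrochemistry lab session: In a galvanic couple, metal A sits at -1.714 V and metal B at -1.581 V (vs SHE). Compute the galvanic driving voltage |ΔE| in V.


Driving voltage is the absolute potential difference.
|ΔE| = |-1.714 − (-1.581)| = 0.133 V

0.133 V


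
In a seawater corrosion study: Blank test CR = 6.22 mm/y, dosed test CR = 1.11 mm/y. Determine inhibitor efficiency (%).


Apply the inhibitor-efficiency definition: IE = (CR_blank − CR_inh)/CR_blank × 100
IE = (6.22 − 1.11) / 6.22 × 100
IE = 5.11 / 6.22 × 100 = 82.2 %

82.2 %


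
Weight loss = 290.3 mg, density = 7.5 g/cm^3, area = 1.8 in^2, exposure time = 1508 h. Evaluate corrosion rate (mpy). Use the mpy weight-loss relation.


Apply the mpy weight-loss relation: CR = 534 * W / (D * A * T)
Numerator: 534 * 290.3 = 155020.2
Denominator: 7.5 * 1.8 * 1508 = 20358.0
CR = 155020.2 / 20358.0 = 7.615 mpy

7.615 mpy


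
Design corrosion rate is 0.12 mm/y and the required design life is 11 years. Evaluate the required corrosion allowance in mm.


Corrosion allowance = CR × design life
CA = 0.12 * 11 = 1.32 mm

1.32 mm


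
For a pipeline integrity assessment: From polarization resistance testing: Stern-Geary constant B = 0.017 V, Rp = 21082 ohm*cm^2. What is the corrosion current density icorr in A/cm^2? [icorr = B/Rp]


Apply the Stern-Geary relation: icorr = B / Rp
icorr = 0.017 / 21082 = 8.064×10^-7 A/cm^2

8.064×10^-7 A/cm^2


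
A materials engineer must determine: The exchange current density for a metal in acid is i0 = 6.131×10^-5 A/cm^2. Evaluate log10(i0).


i0 = 6.131×10^-5 A/cm^2
log10(i0) = -4.212

-4.212


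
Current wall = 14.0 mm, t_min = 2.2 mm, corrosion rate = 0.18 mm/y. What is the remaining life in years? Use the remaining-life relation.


Apply the remaining-life relation: RL = (t_current − t_min) / CR
RL = (14.0 − 2.2) / 0.18 = 11.8 / 0.18 = 65.6 years

65.6 years


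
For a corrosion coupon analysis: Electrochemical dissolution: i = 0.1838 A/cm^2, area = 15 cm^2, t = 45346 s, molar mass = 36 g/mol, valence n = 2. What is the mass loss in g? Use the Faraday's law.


Apply Faraday's law: m = i*A*t*M / (n*F)
Total charge passed Q = i*A*t = 0.1838*15*45346 = 125018.922 C
m = Q*M/(n*F) = 125018.922*36/(2*96485) = 23.323 g

23.323 g


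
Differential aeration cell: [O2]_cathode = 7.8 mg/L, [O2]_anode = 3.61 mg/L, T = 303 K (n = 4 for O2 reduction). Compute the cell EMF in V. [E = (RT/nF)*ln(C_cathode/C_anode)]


Apply the Nernst concentration-cell relation: E = (RT/nF)*ln(C_cathode/C_anode)
RT/nF = 8.314*303/(4*96485) = 0.00652729 V
ln(7.8/3.61) = 0.77042
E = 0.00652729 * 0.77042 = 0.00503 V

0.00503 V


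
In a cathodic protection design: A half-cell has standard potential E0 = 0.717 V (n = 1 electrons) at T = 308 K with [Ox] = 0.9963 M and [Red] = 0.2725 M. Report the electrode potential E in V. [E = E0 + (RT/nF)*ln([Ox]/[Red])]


Apply the Nernst equation: E = E0 + (RT/nF)*ln([Ox]/[Red])
Step 1: RT/nF = 8.314*308/(1*96485) = 0.02654 V
Step 2: [Ox]/[Red] = 0.9963/0.2725 = 3.656147
Step 3: ln(3.656147) = 1.29641
Step 4: correction = 0.02654 * 1.29641 = 0.0344 V
E = 0.717 + 0.0344 = 0.7514 V

0.7514 V


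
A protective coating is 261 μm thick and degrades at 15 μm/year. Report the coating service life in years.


Service life = thickness / degradation rate
Life = 261 / 15 = 17.4 years

17.4 years


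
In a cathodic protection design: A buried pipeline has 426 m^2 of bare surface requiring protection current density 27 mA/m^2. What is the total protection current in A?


I = area * current density, then convert mA → A (÷1000)
I = 426 * 27 / 1000 = 11.5 A

11.5 A


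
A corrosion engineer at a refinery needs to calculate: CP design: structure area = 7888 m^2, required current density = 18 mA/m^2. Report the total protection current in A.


I = area * current density, then convert mA → A (÷1000)
I = 7888 * 18 / 1000 = 141.98 A

141.98 A


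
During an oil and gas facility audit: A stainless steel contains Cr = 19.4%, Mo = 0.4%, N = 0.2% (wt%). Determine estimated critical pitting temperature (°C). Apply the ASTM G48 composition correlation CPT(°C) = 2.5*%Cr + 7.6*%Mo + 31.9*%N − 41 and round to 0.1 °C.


Apply the ASTM G48 empirical CPT estimate: CPT(°C) = 2.5*%Cr + 7.6*%Mo + 31.9*%N − 41
2.5*19.4 = 48.5; 7.6*0.4 = 3.04; 31.9*0.2 = 6.38
CPT = 48.5 + 3.04 + 6.38 − 41 = 16.92 °C
Rounded to 0.1 °C: CPT ≈ 16.9 °C

16.9 °C


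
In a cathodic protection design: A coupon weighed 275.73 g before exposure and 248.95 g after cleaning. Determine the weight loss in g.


Weight loss = initial − final
WL = 275.73 − 248.95 = 26.78 g

26.78 g


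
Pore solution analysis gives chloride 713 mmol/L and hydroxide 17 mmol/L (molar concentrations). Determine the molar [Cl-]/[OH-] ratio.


Threshold parameter = [Cl-] / [OH-] (molar basis; both in mmol/L, so units cancel)
Ratio = 713 / 17 = 41.94

41.94


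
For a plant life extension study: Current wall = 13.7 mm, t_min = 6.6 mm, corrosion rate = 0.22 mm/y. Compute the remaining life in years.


Apply the remaining-life relation: RL = (t_current − t_min) / CR
RL = (13.7 − 6.6) / 0.22 = 7.1 / 0.22 = 32.3 years

32.3 years


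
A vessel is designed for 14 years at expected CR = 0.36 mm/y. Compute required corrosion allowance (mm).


Corrosion allowance = CR × design life
CA = 0.36 * 14 = 5.04 mm

5.04 mm


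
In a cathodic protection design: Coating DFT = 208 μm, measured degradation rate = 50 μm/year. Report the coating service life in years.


Service life = thickness / degradation rate
Life = 208 / 50 = 4.2 years

4.2 years


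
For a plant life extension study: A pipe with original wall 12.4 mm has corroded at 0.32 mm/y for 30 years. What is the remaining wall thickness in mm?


Remaining wall = original − CR × time
t = 12.4 − 0.32*30 = 12.4 − 9.6 = 2.8 mm

2.8 mm


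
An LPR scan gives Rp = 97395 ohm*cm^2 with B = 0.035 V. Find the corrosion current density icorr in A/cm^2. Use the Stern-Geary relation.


Apply the Stern-Geary relation: icorr = B / Rp
icorr = 0.035 / 97395 = 3.594×10^-7 A/cm^2

3.594×10^-7 A/cm^2


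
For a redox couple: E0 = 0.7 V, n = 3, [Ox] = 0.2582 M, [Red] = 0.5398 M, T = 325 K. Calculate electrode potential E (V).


Apply the Nernst equation: E = E0 + (RT/nF)*ln([Ox]/[Red])
Step 1: RT/nF = 8.314*325/(3*96485) = 0.00933496 V
Step 2: [Ox]/[Red] = 0.2582/0.5398 = 0.478325
Step 3: ln(0.478325) = -0.737465
Step 4: correction = 0.00933496 * -0.737465 = -0.007 V
E = 0.7 + -0.007 = 0.693 V

0.693 V


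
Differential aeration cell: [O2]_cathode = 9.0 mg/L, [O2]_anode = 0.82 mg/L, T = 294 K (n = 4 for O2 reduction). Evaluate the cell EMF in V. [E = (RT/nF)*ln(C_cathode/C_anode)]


Apply the Nernst concentration-cell relation: E = (RT/nF)*ln(C_cathode/C_anode)
RT/nF = 8.314*294/(4*96485) = 0.00633341 V
ln(9.0/0.82) = 2.39568
E = 0.00633341 * 2.39568 = 0.01517 V

0.01517 V


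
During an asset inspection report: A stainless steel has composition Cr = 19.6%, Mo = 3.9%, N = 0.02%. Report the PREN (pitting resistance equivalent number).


Apply the PREN formula: PREN = Cr + 3.3*Mo + 16*N
PREN = 19.6 + 3.3*3.9 + 16*0.02
PREN = 19.6 + 12.87 + 0.32 = 32.79

32.79


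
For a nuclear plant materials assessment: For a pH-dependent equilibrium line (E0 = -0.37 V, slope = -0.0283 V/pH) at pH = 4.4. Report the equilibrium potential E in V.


Apply the Pourbaix line equation: E = E0 + slope*pH
E = -0.37 + (-0.0283)*4.4 = -0.37 + (-0.12452) = -0.49452 V
Rounded to 3 decimal places: E = -0.495 V

-0.495 V


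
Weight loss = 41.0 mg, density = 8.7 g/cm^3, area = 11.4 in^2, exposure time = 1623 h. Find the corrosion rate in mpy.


Apply the mpy weight-loss relation: CR = 534 * W / (D * A * T)
Numerator: 534 * 41.0 = 21894.0
Denominator: 8.7 * 11.4 * 1623 = 160969.14
CR = 21894.0 / 160969.14 = 0.13601 mpy

0.13601 mpy


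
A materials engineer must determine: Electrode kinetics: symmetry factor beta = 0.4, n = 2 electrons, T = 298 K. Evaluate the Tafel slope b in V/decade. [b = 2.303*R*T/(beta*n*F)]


Apply the Tafel slope relation: b = 2.303*R*T/(beta*n*F)
Numerator: 2.303 * 8.314 * 298 = 5705.85
Denominator: 0.4 * 2 * 96485 = 77188.0
b = 5705.85 / 77188.0 = 0.0739 V/decade

0.0739 V/decade


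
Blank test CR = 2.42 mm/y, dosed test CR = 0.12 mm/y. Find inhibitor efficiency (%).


Apply the inhibitor-efficiency definition: IE = (CR_blank − CR_inh)/CR_blank × 100
IE = (2.42 − 0.12) / 2.42 × 100
IE = 2.3 / 2.42 × 100 = 95.0 %

95.0 %


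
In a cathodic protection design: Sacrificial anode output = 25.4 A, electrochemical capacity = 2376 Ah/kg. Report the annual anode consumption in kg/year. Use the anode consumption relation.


Annual consumption = current * hours per year / capacity
Rate = 25.4 * 8760 / 2376 = 93.6 kg/year

93.6 kg/year


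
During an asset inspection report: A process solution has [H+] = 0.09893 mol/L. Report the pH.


pH = −log10[H+]
pH = −log10(0.09893) = 1.0

1.0


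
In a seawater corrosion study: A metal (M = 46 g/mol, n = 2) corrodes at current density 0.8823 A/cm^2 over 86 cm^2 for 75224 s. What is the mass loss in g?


Apply Faraday's law: m = i*A*t*M / (n*F)
Total charge passed Q = i*A*t = 0.8823*86*75224 = 5707831.6272 C
m = Q*M/(n*F) = 5707831.6272*46/(2*96485) = 1360.627 g

1360.627 g


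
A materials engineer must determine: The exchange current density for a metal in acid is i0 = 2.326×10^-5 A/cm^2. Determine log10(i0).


i0 = 2.326×10^-5 A/cm^2
log10(i0) = -4.633

-4.633


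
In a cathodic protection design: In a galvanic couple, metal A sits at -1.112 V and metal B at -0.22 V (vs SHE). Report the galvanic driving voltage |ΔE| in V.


Driving voltage is the absolute potential difference.
|ΔE| = |-1.112 − (-0.22)| = 0.892 V

0.892 V


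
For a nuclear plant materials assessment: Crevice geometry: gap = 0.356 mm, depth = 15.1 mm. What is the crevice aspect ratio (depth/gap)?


Aspect ratio = depth / gap
Ratio = 15.1 / 0.356 = 42.4

42.4


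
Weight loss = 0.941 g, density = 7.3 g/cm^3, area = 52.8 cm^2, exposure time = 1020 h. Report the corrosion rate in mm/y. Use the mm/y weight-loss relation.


Apply the mm/y weight-loss relation: CR = 87600 * W / (D * A * T)
Numerator: 87600 * 0.941 = 82431.6
Denominator: 7.3 * 52.8 * 1020 = 393148.8
CR = 82431.6 / 393148.8 = 0.20967 mm/y

0.20967 mm/y


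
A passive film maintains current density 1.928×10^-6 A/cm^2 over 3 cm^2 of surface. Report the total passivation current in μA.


I = i_pass * A, then convert A → μA (×10^6)
I = 1.928×10^-6 * 3 * 10^6 = 5.78 μA

5.78 μA


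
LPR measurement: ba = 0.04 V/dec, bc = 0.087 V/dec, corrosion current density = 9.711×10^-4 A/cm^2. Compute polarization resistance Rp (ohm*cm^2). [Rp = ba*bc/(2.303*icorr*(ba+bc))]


Apply the Stern-Geary equation: Rp = ba*bc / (2.303*icorr*(ba+bc))
ba*bc = 0.04*0.087 = 0.00348
ba+bc = 0.127; 2.303*icorr*(ba+bc) = 2.303*9.711×10^-4*0.127 = 2.840283×10^-4
Rp = 0.00348 / 2.840283×10^-4 = 12.25 ohm*cm^2

12.25 ohm*cm^2


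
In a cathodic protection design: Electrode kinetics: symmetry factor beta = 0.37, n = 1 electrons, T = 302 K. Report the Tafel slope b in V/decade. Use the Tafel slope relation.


Apply the Tafel slope relation: b = 2.303*R*T/(beta*n*F)
Numerator: 2.303 * 8.314 * 302 = 5782.44
Denominator: 0.37 * 1 * 96485 = 35699.45
b = 5782.44 / 35699.45 = 0.162 V/decade

0.162 V/decade


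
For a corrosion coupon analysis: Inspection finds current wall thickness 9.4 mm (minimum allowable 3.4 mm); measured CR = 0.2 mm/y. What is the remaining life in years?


Apply the remaining-life relation: RL = (t_current − t_min) / CR
RL = (9.4 − 3.4) / 0.2 = 6.0 / 0.2 = 30.0 years

30.0 years


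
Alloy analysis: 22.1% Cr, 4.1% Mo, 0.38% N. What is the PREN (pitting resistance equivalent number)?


Apply the PREN formula: PREN = Cr + 3.3*Mo + 16*N
PREN = 22.1 + 3.3*4.1 + 16*0.38
PREN = 22.1 + 13.53 + 6.08 = 41.71

41.71


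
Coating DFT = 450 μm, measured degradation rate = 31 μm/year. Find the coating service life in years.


Service life = thickness / degradation rate
Life = 450 / 31 = 14.5 years

14.5 years


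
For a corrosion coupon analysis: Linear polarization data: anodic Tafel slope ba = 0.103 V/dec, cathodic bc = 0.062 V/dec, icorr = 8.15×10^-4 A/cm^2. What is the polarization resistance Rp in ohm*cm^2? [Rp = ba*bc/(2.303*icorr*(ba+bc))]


Apply the Stern-Geary equation: Rp = ba*bc / (2.303*icorr*(ba+bc))
ba*bc = 0.103*0.062 = 0.006386
ba+bc = 0.165; 2.303*icorr*(ba+bc) = 2.303*8.15×10^-4*0.165 = 3.0969592×10^-4
Rp = 0.006386 / 3.0969592×10^-4 = 20.62 ohm*cm^2

20.62 ohm*cm^2


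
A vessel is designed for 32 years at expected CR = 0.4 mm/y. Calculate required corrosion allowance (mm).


Corrosion allowance = CR × design life
CA = 0.4 * 32 = 12.8 mm

12.8 mm


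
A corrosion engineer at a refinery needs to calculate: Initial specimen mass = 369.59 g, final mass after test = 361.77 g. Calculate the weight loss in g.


Weight loss = initial − final
WL = 369.59 − 361.77 = 7.82 g

7.82 g


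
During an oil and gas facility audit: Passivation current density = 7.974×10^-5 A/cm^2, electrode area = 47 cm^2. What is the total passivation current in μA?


I = i_pass * A, then convert A → μA (×10^6)
I = 7.974×10^-5 * 47 * 10^6 = 3747.78 μA

3747.78 μA


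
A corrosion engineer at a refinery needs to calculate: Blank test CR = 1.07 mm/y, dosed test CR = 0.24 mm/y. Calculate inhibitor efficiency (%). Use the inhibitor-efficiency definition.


Apply the inhibitor-efficiency definition: IE = (CR_blank − CR_inh)/CR_blank × 100
IE = (1.07 − 0.24) / 1.07 × 100
IE = 0.83 / 1.07 × 100 = 77.6 %

77.6 %


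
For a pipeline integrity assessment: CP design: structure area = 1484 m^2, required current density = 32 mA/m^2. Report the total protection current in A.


I = area * current density, then convert mA → A (÷1000)
I = 1484 * 32 / 1000 = 47.49 A

47.49 A


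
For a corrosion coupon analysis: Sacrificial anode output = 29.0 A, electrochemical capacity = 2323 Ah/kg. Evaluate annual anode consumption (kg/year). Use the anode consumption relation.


Annual consumption = current * hours per year / capacity
Rate = 29.0 * 8760 / 2323 = 109.4 kg/year

109.4 kg/year


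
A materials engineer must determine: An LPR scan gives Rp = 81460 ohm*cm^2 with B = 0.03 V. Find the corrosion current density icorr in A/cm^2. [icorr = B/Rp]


Apply the Stern-Geary relation: icorr = B / Rp
icorr = 0.03 / 81460 = 3.683×10^-7 A/cm^2

3.683×10^-7 A/cm^2
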